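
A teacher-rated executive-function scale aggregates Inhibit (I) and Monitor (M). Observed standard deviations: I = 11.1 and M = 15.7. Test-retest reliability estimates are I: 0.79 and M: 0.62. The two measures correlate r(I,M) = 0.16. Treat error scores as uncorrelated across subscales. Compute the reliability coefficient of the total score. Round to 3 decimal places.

0.719

Var(I+M) = 11.1² + 15.7² + 2·[11.1·15.7·0.16] = 369.7 + 55.7664 = 425.466.
Under uncorrelated errors the observed covariances equal the true-score covariances, so only the own-variance terms attenuate.
True-score variance = [11.1²·0.79 + 15.7²·0.62] + 55.7664 = 250.16 + 55.7664 = 305.926.
Reliability = 305.926 / 425.466 = 0.719.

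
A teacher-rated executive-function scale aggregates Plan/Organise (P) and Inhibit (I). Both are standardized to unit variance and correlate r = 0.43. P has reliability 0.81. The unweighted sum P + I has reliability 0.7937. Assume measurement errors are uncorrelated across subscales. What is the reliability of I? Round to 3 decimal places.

Var(P+I) = 2 + 2·0.43 = 2.860.
True-score variance = ρ_P + ρ_I + 2·0.43, so 0.7937 = (0.81 + ρ_I + 0.86) / 2.860.
ρ_I = 0.7937·2.860 − 0.81 − 0.86 = 0.600.

0.600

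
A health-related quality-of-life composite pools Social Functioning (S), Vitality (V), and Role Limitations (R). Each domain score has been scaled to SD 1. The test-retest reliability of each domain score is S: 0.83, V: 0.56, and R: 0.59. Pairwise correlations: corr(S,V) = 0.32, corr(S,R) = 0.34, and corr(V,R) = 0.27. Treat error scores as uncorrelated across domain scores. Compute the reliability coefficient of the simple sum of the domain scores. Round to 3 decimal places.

Var(S+V+R) = 3 + 2·[0.32 + 0.34 + 0.27] = 3 + 1.86 = 4.86.
Under uncorrelated errors the observed covariances equal the true-score covariances, so only the own-variance terms attenuate.
True-score variance = [0.83 + 0.56 + 0.59] + 1.86 = 1.98 + 1.86 = 3.84.
Reliability = 3.84 / 4.86 = 0.790.

0.790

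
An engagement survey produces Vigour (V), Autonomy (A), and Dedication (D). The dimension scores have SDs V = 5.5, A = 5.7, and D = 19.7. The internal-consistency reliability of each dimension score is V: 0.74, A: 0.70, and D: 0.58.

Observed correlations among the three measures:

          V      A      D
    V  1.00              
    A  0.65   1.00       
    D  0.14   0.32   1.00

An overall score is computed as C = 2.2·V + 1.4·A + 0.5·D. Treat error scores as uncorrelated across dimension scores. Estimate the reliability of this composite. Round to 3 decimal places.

Var(C) = 2.2²·5.5² + 1.4²·5.7² + 0.5²·19.7² + 2·[3.08·5.5·5.7·0.65 + 1.1·5.5·19.7·0.14 + 0.7·5.7·19.7·0.32] = 307.113 + 209.203 = 516.316.
Under uncorrelated errors the observed covariances equal the true-score covariances, so only the own-variance terms attenuate.
True-score variance = [2.2²·5.5²·0.74 + 1.4²·5.7²·0.70 + 0.5²·19.7²·0.58] + 209.203 = 209.193 + 209.203 = 418.396.
Reliability = 418.396 / 516.316 = 0.810.

0.810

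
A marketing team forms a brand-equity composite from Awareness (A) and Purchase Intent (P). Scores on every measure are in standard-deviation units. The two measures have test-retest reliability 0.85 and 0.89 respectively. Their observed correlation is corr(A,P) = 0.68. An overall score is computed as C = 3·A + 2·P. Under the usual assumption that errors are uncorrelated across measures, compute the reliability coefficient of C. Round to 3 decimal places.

Var(C) = 3² + 2² + 2·[6·0.68] = 13 + 8.16 = 21.16.
Under uncorrelated errors the observed covariances equal the true-score covariances, so only the own-variance terms attenuate.
True-score variance = [3²·0.85 + 2²·0.89] + 8.16 = 11.21 + 8.16 = 19.37.
Reliability = 19.37 / 21.16 = 0.915.

0.915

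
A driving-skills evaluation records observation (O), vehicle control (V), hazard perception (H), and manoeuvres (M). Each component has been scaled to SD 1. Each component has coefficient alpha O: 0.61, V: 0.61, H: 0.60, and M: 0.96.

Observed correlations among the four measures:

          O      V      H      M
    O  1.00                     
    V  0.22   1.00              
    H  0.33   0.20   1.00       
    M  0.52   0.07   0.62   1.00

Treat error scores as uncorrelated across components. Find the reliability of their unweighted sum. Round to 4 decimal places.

0.8460

Var(O+V+H+M) = 4 + 2·[0.22 + 0.33 + 0.52 + 0.20 + 0.07 + 0.62] = 4 + 3.92 = 7.92.
With uncorrelated errors the cross-covariances are all true-score covariance, so they carry over unchanged; only the diagonal terms shrink to ρᵢσᵢ².
True-score variance = [0.61 + 0.61 + 0.60 + 0.96] + 3.92 = 2.78 + 3.92 = 6.7.
Reliability = 6.7 / 7.92 = 0.8460.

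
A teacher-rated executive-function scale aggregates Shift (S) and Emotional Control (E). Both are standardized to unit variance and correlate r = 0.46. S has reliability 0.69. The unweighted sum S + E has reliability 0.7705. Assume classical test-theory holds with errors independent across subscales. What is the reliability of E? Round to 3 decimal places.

0.640

Var(S+E) = 2 + 2·0.46 = 2.920.
True-score variance = ρ_S + ρ_E + 2·0.46, so 0.7705 = (0.69 + ρ_E + 0.92) / 2.920.
ρ_E = 0.7705·2.920 − 0.69 − 0.92 = 0.640.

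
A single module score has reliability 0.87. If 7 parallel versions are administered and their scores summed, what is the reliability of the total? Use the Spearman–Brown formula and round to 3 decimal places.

0.979

ρ_k = kρ / (1 + (k−1)ρ) = 7·0.87 / (1 + 6·0.87) = 6.090 / 6.220 = 0.979.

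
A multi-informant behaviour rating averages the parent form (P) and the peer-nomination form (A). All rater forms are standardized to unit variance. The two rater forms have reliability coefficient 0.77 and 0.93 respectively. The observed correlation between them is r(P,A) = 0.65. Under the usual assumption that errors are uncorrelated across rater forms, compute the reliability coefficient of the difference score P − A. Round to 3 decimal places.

Var(P−A) = 1 + 1 − 2·0.65 = 2 − 1.3 = 0.7.
Because errors are independent across components, Cov(Tᵢ,Tⱼ) = Cov(Xᵢ,Xⱼ); the off-diagonal part of the true-score variance is the same as above.
True-score variance = [0.77 + 0.93] − 1.3 = 1.7 − 1.3 = 0.4.
Reliability = 0.4 / 0.7 = 0.571.

0.571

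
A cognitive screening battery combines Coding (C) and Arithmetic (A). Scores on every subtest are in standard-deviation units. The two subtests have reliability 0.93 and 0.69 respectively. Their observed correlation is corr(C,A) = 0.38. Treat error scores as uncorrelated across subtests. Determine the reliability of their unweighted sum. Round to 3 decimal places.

0.862

Var(C+A) = 2 + 2·[0.38] = 2 + 0.76 = 2.76.
Because errors are independent across components, Cov(Tᵢ,Tⱼ) = Cov(Xᵢ,Xⱼ); the off-diagonal part of the true-score variance is the same as above.
True-score variance = [0.93 + 0.69] + 0.76 = 1.62 + 0.76 = 2.38.
Reliability = 2.38 / 2.76 = 0.862.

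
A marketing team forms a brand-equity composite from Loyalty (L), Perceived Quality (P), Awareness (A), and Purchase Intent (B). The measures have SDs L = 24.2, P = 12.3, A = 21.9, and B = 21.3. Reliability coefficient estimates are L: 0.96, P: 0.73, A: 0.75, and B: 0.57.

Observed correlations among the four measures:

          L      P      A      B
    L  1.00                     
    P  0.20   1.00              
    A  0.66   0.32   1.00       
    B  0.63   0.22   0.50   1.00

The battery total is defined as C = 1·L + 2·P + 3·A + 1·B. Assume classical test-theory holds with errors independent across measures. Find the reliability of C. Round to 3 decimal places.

0.874

Var(C) = 24.2² + 2²·12.3² + 3²·21.9² + 21.3² + 2·[2·24.2·12.3·0.20 + 3·24.2·21.9·0.66 + 24.2·21.3·0.63 + 6·12.3·21.9·0.32 + 2·12.3·21.3·0.22 + 3·21.9·21.3·0.50] = 5960.98 + 5650.67 = 11611.7.
With uncorrelated errors the cross-covariances are all true-score covariance, so they carry over unchanged; only the diagonal terms shrink to ρᵢσᵢ².
True-score variance = [24.2²·0.96 + 2²·12.3²·0.73 + 3²·21.9²·0.75 + 21.3²·0.57] + 5650.67 = 4499.95 + 5650.67 = 10150.6.
Reliability = 10150.6 / 11611.7 = 0.874.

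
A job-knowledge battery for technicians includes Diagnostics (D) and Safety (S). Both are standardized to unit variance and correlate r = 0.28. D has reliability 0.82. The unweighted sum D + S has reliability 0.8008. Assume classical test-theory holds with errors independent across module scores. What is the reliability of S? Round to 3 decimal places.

0.670

Var(D+S) = 2 + 2·0.28 = 2.560.
True-score variance = ρ_D + ρ_S + 2·0.28, so 0.8008 = (0.82 + ρ_S + 0.56) / 2.560.
ρ_S = 0.8008·2.560 − 0.82 − 0.56 = 0.670.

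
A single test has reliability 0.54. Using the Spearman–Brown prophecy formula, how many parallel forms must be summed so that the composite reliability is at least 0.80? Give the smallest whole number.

k ≥ ρ*(1−ρ₁)/(ρ₁(1−ρ*)) = 0.80·0.46 / (0.54·0.20) = 3.407.
Smallest integer k = 4.

4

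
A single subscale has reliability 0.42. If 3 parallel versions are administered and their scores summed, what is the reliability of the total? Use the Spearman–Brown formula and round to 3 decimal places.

ρ_k = kρ / (1 + (k−1)ρ) = 3·0.42 / (1 + 2·0.42) = 1.260 / 1.840 = 0.685.

0.685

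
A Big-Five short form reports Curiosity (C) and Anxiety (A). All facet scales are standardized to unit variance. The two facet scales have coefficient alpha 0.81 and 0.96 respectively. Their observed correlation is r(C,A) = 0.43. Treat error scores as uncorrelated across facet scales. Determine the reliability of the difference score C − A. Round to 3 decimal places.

Var(C−A) = 1 + 1 − 2·0.43 = 2 − 0.86 = 1.14.
With uncorrelated errors the cross-covariances are all true-score covariance, so they carry over unchanged; only the diagonal terms shrink to ρᵢσᵢ².
True-score variance = [0.81 + 0.96] − 0.86 = 1.77 − 0.86 = 0.91.
Reliability = 0.91 / 1.14 = 0.798.

0.798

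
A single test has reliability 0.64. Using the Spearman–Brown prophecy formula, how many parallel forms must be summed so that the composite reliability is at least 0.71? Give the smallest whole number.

k ≥ ρ*(1−ρ₁)/(ρ₁(1−ρ*)) = 0.71·0.36 / (0.64·0.29) = 1.377.
Smallest integer k = 2.

2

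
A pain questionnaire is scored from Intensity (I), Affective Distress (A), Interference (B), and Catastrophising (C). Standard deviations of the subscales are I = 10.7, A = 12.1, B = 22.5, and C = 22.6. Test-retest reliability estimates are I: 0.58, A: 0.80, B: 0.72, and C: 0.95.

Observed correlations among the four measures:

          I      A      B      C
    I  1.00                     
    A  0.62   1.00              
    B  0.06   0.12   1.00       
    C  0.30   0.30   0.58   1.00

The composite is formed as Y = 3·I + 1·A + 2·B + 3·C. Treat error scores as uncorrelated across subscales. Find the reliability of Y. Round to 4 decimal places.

Var(Y) = 3²·10.7² + 12.1² + 2²·22.5² + 3²·22.6² + 2·[3·10.7·12.1·0.62 + 6·10.7·22.5·0.06 + 9·10.7·22.6·0.30 + 2·12.1·22.5·0.12 + 3·12.1·22.6·0.30 + 6·22.5·22.6·0.58] = 7798.66 + 6122.86 = 13921.5.
Because errors are independent across components, Cov(Tᵢ,Tⱼ) = Cov(Xᵢ,Xⱼ); the off-diagonal part of the true-score variance is the same as above.
True-score variance = [3²·10.7²·0.58 + 12.1²·0.80 + 2²·22.5²·0.72 + 3²·22.6²·0.95] + 6122.86 = 6539.76 + 6122.86 = 12662.6.
Reliability = 12662.6 / 13921.5 = 0.9096.

0.9096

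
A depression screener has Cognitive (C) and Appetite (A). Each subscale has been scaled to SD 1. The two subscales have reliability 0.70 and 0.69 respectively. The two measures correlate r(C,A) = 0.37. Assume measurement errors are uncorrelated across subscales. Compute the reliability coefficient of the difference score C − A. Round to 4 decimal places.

Var(C−A) = 1 + 1 − 2·0.37 = 2 − 0.74 = 1.26.
Under uncorrelated errors the observed covariances equal the true-score covariances, so only the own-variance terms attenuate.
True-score variance = [0.70 + 0.69] − 0.74 = 1.39 − 0.74 = 0.65.
Reliability = 0.65 / 1.26 = 0.5159.

0.5159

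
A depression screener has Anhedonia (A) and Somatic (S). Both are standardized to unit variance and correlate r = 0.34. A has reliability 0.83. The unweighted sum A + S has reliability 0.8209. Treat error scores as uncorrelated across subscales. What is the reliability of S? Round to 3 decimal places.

Var(A+S) = 2 + 2·0.34 = 2.680.
True-score variance = ρ_A + ρ_S + 2·0.34, so 0.8209 = (0.83 + ρ_S + 0.68) / 2.680.
ρ_S = 0.8209·2.680 − 0.83 − 0.68 = 0.690.

0.690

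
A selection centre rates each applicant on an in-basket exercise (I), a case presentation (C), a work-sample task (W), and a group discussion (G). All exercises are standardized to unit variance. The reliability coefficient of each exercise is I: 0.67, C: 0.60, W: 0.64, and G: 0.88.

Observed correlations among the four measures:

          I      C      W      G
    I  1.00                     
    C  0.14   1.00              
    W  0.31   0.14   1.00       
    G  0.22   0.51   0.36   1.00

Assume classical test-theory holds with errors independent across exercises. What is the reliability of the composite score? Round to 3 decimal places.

0.836

Var(I+C+W+G) = 4 + 2·[0.14 + 0.31 + 0.22 + 0.14 + 0.51 + 0.36] = 4 + 3.36 = 7.36.
With uncorrelated errors the cross-covariances are all true-score covariance, so they carry over unchanged; only the diagonal terms shrink to ρᵢσᵢ².
True-score variance = [0.67 + 0.60 + 0.64 + 0.88] + 3.36 = 2.79 + 3.36 = 6.15.
Reliability = 6.15 / 7.36 = 0.836.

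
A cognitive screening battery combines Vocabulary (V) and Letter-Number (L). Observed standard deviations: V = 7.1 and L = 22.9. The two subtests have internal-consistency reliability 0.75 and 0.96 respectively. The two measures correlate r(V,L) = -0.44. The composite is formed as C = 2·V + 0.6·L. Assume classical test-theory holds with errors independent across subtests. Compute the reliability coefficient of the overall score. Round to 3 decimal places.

0.735

Var(C) = 2²·7.1² + 0.6²·22.9² + 2·[1.2·7.1·22.9·(-0.44)] = 390.428 − 171.695 = 218.733.
Under uncorrelated errors the observed covariances equal the true-score covariances, so only the own-variance terms attenuate.
True-score variance = [2²·7.1²·0.75 + 0.6²·22.9²·0.96] − 171.695 = 332.466 − 171.695 = 160.771.
Reliability = 160.771 / 218.733 = 0.735.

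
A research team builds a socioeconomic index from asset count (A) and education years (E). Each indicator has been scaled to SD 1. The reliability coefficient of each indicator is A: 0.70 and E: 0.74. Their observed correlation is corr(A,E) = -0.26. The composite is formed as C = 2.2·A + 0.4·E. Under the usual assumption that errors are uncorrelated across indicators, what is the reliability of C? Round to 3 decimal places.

Var(C) = 2.2² + 0.4² + 2·[0.88·(-0.26)] = 5 − 0.4576 = 4.5424.
Under uncorrelated errors the observed covariances equal the true-score covariances, so only the own-variance terms attenuate.
True-score variance = [2.2²·0.70 + 0.4²·0.74] − 0.4576 = 3.5064 − 0.4576 = 3.0488.
Reliability = 3.0488 / 4.5424 = 0.671.

0.671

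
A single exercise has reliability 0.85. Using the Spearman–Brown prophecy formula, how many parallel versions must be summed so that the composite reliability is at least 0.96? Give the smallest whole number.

k ≥ ρ*(1−ρ₁)/(ρ₁(1−ρ*)) = 0.96·0.15 / (0.85·0.04) = 4.235.
Smallest integer k = 5.

5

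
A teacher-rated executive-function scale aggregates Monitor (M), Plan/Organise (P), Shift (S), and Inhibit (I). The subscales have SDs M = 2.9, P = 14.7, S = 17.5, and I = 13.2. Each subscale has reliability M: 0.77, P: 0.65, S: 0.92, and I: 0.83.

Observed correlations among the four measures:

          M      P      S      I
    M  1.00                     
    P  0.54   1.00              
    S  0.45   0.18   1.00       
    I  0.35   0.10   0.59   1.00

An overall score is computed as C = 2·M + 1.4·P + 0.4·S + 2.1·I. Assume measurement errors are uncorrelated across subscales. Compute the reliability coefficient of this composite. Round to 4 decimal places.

Var(C) = 2²·2.9² + 1.4²·14.7² + 0.4²·17.5² + 2.1²·13.2² + 2·[2.8·2.9·14.7·0.54 + 0.8·2.9·17.5·0.45 + 4.2·2.9·13.2·0.35 + 0.56·14.7·17.5·0.18 + 2.94·14.7·13.2·0.10 + 0.84·17.5·13.2·0.59] = 1274.57 + 672.921 = 1947.5.
Because errors are independent across components, Cov(Tᵢ,Tⱼ) = Cov(Xᵢ,Xⱼ); the off-diagonal part of the true-score variance is the same as above.
True-score variance = [2²·2.9²·0.77 + 1.4²·14.7²·0.65 + 0.4²·17.5²·0.92 + 2.1²·13.2²·0.83] + 672.921 = 984.052 + 672.921 = 1656.97.
Reliability = 1656.97 / 1947.5 = 0.8508.

0.8508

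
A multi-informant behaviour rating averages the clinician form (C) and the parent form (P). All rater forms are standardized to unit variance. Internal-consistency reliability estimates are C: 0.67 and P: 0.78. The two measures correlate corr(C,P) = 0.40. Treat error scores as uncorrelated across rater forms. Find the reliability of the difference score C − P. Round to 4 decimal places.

0.5417

Var(C−P) = 1 + 1 − 2·0.40 = 2 − 0.8 = 1.2.
Under uncorrelated errors the observed covariances equal the true-score covariances, so only the own-variance terms attenuate.
True-score variance = [0.67 + 0.78] − 0.8 = 1.45 − 0.8 = 0.65.
Reliability = 0.65 / 1.2 = 0.5417.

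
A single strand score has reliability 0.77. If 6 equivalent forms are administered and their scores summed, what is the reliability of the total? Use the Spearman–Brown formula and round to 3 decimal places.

0.953

ρ_k = kρ / (1 + (k−1)ρ) = 6·0.77 / (1 + 5·0.77) = 4.620 / 4.850 = 0.953.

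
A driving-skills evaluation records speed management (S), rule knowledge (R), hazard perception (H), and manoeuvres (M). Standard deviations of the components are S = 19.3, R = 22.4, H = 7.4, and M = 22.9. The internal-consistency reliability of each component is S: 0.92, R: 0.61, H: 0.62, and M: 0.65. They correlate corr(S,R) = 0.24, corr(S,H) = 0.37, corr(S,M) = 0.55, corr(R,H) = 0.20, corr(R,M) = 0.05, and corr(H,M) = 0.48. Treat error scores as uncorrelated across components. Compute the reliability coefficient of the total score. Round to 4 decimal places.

0.8303

Var(S+R+H+M) = 19.3² + 22.4² + 7.4² + 22.9² + 2·[19.3·22.4·0.24 + 19.3·7.4·0.37 + 19.3·22.9·0.55 + 22.4·7.4·0.20 + 22.4·22.9·0.05 + 7.4·22.9·0.48] = 1453.42 + 1079.65 = 2533.07.
Under uncorrelated errors the observed covariances equal the true-score covariances, so only the own-variance terms attenuate.
True-score variance = [19.3²·0.92 + 22.4²·0.61 + 7.4²·0.62 + 22.9²·0.65] + 1079.65 = 1023.58 + 1079.65 = 2103.23.
Reliability = 2103.23 / 2533.07 = 0.8303.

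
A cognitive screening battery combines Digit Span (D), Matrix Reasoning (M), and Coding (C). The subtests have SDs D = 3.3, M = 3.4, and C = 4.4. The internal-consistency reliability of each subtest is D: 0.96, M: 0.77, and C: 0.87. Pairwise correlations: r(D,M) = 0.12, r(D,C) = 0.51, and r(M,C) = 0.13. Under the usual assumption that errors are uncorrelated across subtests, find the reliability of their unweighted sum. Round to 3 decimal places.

0.911

Var(D+M+C) = 3.3² + 3.4² + 4.4² + 2·[3.3·3.4·0.12 + 3.3·4.4·0.51 + 3.4·4.4·0.13] = 41.81 + 21.3928 = 63.2028.
Because errors are independent across components, Cov(Tᵢ,Tⱼ) = Cov(Xᵢ,Xⱼ); the off-diagonal part of the true-score variance is the same as above.
True-score variance = [3.3²·0.96 + 3.4²·0.77 + 4.4²·0.87] + 21.3928 = 36.1988 + 21.3928 = 57.5916.
Reliability = 57.5916 / 63.2028 = 0.911.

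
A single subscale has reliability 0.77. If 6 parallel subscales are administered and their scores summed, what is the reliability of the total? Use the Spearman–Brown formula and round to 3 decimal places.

ρ_k = kρ / (1 + (k−1)ρ) = 6·0.77 / (1 + 5·0.77) = 4.620 / 4.850 = 0.953.

0.953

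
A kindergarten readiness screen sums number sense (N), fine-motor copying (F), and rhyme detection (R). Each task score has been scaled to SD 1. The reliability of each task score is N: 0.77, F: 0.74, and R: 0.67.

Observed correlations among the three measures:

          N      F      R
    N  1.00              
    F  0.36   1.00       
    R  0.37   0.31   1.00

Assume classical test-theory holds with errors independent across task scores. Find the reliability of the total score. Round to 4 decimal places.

Var(N+F+R) = 3 + 2·[0.36 + 0.37 + 0.31] = 3 + 2.08 = 5.08.
Under uncorrelated errors the observed covariances equal the true-score covariances, so only the own-variance terms attenuate.
True-score variance = [0.77 + 0.74 + 0.67] + 2.08 = 2.18 + 2.08 = 4.26.
Reliability = 4.26 / 5.08 = 0.8386.

0.8386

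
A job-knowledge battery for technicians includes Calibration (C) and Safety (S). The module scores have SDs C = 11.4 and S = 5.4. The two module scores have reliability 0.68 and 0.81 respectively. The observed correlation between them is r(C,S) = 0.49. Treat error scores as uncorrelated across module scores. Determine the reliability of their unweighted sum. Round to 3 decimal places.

Var(C+S) = 11.4² + 5.4² + 2·[11.4·5.4·0.49] = 159.12 + 60.3288 = 219.449.
Under uncorrelated errors the observed covariances equal the true-score covariances, so only the own-variance terms attenuate.
True-score variance = [11.4²·0.68 + 5.4²·0.81] + 60.3288 = 111.992 + 60.3288 = 172.321.
Reliability = 172.321 / 219.449 = 0.785.

0.785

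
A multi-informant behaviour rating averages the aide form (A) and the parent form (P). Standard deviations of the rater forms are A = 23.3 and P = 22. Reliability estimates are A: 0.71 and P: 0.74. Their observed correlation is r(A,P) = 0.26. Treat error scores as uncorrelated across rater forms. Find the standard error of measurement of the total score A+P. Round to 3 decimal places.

16.831

Var(total) = 1026.89 + 266.552 = 1293.44.
True-score variance = 743.612 + 266.552 = 1010.16, so reliability = 0.7810.
Error variance = 1293.44 − 1010.16 = 283.278; SEM = √283.278 = 16.831.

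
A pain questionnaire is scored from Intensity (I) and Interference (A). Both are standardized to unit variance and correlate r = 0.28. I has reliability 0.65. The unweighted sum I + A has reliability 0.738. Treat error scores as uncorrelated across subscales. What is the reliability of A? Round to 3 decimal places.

0.679

Var(I+A) = 2 + 2·0.28 = 2.560.
True-score variance = ρ_I + ρ_A + 2·0.28, so 0.738 = (0.65 + ρ_A + 0.56) / 2.560.
ρ_A = 0.738·2.560 − 0.65 − 0.56 = 0.679.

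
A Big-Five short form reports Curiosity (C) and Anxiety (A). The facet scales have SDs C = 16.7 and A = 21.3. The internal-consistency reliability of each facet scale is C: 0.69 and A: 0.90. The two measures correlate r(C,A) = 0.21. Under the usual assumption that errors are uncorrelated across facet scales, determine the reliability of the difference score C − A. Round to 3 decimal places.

0.774

Var(C−A) = 16.7² + 21.3² − 2·16.7·21.3·0.21 = 732.58 − 149.398 = 583.182.
Under uncorrelated errors the observed covariances equal the true-score covariances, so only the own-variance terms attenuate.
True-score variance = [16.7²·0.69 + 21.3²·0.90] − 149.398 = 600.755 − 149.398 = 451.357.
Reliability = 451.357 / 583.182 = 0.774.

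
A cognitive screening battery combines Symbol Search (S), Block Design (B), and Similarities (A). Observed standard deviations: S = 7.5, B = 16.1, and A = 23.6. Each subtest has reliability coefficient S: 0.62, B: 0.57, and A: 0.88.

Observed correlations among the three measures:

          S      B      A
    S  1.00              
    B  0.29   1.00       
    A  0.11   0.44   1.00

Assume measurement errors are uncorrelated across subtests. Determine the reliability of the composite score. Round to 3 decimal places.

0.848

Var(S+B+A) = 7.5² + 16.1² + 23.6² + 2·[7.5·16.1·0.29 + 7.5·23.6·0.11 + 16.1·23.6·0.44] = 872.42 + 443.34 = 1315.76.
Because errors are independent across components, Cov(Tᵢ,Tⱼ) = Cov(Xᵢ,Xⱼ); the off-diagonal part of the true-score variance is the same as above.
True-score variance = [7.5²·0.62 + 16.1²·0.57 + 23.6²·0.88] + 443.34 = 672.75 + 443.34 = 1116.09.
Reliability = 1116.09 / 1315.76 = 0.848.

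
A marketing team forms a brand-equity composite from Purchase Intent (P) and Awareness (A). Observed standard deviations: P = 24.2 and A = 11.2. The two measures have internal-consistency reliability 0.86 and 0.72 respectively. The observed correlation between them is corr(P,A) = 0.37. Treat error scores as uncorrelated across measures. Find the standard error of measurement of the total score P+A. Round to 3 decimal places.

Var(total) = 711.08 + 200.57 = 911.65.
True-score variance = 593.967 + 200.57 = 794.537, so reliability = 0.8715.
Error variance = 911.65 − 794.537 = 117.113; SEM = √117.113 = 10.822.

10.822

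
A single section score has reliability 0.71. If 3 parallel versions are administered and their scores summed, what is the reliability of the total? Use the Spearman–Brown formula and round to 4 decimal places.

ρ_k = kρ / (1 + (k−1)ρ) = 3·0.71 / (1 + 2·0.71) = 2.130 / 2.420 = 0.8802.

0.8802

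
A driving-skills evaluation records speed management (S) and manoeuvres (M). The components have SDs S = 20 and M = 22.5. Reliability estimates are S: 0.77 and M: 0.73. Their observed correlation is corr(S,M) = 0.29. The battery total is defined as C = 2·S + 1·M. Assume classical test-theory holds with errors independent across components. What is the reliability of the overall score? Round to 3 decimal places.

0.808

Var(C) = 2²·20² + 22.5² + 2·[2·20·22.5·0.29] = 2106.25 + 522 = 2628.25.
Because errors are independent across components, Cov(Tᵢ,Tⱼ) = Cov(Xᵢ,Xⱼ); the off-diagonal part of the true-score variance is the same as above.
True-score variance = [2²·20²·0.77 + 22.5²·0.73] + 522 = 1601.56 + 522 = 2123.56.
Reliability = 2123.56 / 2628.25 = 0.808.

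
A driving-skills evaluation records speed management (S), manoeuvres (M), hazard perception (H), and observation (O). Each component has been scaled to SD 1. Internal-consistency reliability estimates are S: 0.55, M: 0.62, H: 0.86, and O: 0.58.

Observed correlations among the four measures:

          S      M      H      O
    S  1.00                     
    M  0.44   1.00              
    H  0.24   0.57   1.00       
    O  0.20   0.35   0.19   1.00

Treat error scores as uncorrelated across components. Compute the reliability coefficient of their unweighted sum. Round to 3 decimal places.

0.826

Var(S+M+H+O) = 4 + 2·[0.44 + 0.24 + 0.20 + 0.57 + 0.35 + 0.19] = 4 + 3.98 = 7.98.
With uncorrelated errors the cross-covariances are all true-score covariance, so they carry over unchanged; only the diagonal terms shrink to ρᵢσᵢ².
True-score variance = [0.55 + 0.62 + 0.86 + 0.58] + 3.98 = 2.61 + 3.98 = 6.59.
Reliability = 6.59 / 7.98 = 0.826.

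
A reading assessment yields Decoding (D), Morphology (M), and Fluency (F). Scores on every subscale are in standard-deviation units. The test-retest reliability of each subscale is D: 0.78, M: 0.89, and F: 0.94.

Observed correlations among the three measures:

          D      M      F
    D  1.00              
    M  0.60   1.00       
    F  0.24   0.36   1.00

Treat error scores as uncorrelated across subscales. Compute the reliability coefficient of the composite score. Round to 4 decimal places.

Var(D+M+F) = 3 + 2·[0.60 + 0.24 + 0.36] = 3 + 2.4 = 5.4.
With uncorrelated errors the cross-covariances are all true-score covariance, so they carry over unchanged; only the diagonal terms shrink to ρᵢσᵢ².
True-score variance = [0.78 + 0.89 + 0.94] + 2.4 = 2.61 + 2.4 = 5.01.
Reliability = 5.01 / 5.4 = 0.9278.

0.9278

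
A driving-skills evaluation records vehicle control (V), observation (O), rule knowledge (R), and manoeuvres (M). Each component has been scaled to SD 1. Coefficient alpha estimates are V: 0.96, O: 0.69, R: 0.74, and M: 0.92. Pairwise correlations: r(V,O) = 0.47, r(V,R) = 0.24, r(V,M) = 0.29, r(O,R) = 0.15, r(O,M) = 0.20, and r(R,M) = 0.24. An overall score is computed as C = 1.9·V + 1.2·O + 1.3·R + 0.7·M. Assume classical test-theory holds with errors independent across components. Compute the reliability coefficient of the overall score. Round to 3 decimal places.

Var(C) = 1.9² + 1.2² + 1.3² + 0.7² + 2·[2.28·0.47 + 2.47·0.24 + 1.33·0.29 + 1.56·0.15 + 0.84·0.20 + 0.91·0.24] = 7.23 + 5.341 = 12.571.
With uncorrelated errors the cross-covariances are all true-score covariance, so they carry over unchanged; only the diagonal terms shrink to ρᵢσᵢ².
True-score variance = [1.9²·0.96 + 1.2²·0.69 + 1.3²·0.74 + 0.7²·0.92] + 5.341 = 6.1606 + 5.341 = 11.5016.
Reliability = 11.5016 / 12.571 = 0.915.

0.915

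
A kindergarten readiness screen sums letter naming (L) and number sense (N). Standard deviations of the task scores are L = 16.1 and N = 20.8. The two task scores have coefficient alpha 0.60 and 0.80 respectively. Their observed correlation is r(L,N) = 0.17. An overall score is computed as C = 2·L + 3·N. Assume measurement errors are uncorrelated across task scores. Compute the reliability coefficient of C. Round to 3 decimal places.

Var(C) = 2²·16.1² + 3²·20.8² + 2·[6·16.1·20.8·0.17] = 4930.6 + 683.155 = 5613.76.
Under uncorrelated errors the observed covariances equal the true-score covariances, so only the own-variance terms attenuate.
True-score variance = [2²·16.1²·0.60 + 3²·20.8²·0.80] + 683.155 = 3737.11 + 683.155 = 4420.27.
Reliability = 4420.27 / 5613.76 = 0.787.

0.787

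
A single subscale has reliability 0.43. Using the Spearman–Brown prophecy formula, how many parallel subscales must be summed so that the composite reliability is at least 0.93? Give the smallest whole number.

k ≥ ρ*(1−ρ₁)/(ρ₁(1−ρ*)) = 0.93·0.57 / (0.43·0.07) = 17.611.
Smallest integer k = 18.

18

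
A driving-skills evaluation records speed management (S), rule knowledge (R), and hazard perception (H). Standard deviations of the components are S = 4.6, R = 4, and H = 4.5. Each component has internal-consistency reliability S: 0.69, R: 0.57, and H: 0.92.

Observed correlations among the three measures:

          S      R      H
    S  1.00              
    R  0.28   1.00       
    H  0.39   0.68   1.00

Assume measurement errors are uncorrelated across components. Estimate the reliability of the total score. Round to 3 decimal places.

0.861

Var(S+R+H) = 4.6² + 4² + 4.5² + 2·[4.6·4·0.28 + 4.6·4.5·0.39 + 4·4.5·0.68] = 57.41 + 50.93 = 108.34.
Under uncorrelated errors the observed covariances equal the true-score covariances, so only the own-variance terms attenuate.
True-score variance = [4.6²·0.69 + 4²·0.57 + 4.5²·0.92] + 50.93 = 42.3504 + 50.93 = 93.2804.
Reliability = 93.2804 / 108.34 = 0.861.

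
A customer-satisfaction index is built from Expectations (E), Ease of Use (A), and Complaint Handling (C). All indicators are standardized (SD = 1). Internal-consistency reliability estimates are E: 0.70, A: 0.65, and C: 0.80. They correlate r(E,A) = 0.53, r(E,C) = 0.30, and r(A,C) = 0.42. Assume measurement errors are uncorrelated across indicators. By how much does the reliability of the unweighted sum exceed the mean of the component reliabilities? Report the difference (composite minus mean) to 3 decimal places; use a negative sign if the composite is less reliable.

0.129

Var(sum) = 3 + 2.5 = 5.5; true-score variance = 2.15 + 2.5 = 4.65; composite reliability = 0.8455.
Mean component reliability = 0.7167.
Difference = 0.8455 − 0.7167 = 0.129.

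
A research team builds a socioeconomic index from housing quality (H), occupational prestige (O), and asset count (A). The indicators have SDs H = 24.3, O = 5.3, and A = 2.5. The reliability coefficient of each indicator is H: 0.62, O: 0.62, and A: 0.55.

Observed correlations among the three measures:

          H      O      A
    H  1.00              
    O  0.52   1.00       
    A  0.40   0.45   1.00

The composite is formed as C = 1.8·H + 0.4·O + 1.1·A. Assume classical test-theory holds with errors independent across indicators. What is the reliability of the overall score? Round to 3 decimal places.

0.655

Var(C) = 1.8²·24.3² + 0.4²·5.3² + 1.1²·2.5² + 2·[0.72·24.3·5.3·0.52 + 1.98·24.3·2.5·0.40 + 0.44·5.3·2.5·0.45] = 1925.24 + 197.913 = 2123.16.
Because errors are independent across components, Cov(Tᵢ,Tⱼ) = Cov(Xᵢ,Xⱼ); the off-diagonal part of the true-score variance is the same as above.
True-score variance = [1.8²·24.3²·0.62 + 0.4²·5.3²·0.62 + 1.1²·2.5²·0.55] + 197.913 = 1193.12 + 197.913 = 1391.04.
Reliability = 1391.04 / 2123.16 = 0.655.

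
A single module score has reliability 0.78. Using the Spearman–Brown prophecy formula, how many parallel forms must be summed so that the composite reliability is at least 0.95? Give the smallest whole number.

k ≥ ρ*(1−ρ₁)/(ρ₁(1−ρ*)) = 0.95·0.22 / (0.78·0.05) = 5.359.
Smallest integer k = 6.

6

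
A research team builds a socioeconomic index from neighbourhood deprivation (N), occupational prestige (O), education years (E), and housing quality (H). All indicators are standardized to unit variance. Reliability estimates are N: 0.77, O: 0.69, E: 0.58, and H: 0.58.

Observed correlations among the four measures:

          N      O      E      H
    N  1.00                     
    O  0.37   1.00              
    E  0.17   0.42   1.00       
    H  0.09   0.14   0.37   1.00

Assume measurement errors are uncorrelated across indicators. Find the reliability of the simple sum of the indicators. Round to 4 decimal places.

Var(N+O+E+H) = 4 + 2·[0.37 + 0.17 + 0.09 + 0.42 + 0.14 + 0.37] = 4 + 3.12 = 7.12.
With uncorrelated errors the cross-covariances are all true-score covariance, so they carry over unchanged; only the diagonal terms shrink to ρᵢσᵢ².
True-score variance = [0.77 + 0.69 + 0.58 + 0.58] + 3.12 = 2.62 + 3.12 = 5.74.
Reliability = 5.74 / 7.12 = 0.8062.

0.8062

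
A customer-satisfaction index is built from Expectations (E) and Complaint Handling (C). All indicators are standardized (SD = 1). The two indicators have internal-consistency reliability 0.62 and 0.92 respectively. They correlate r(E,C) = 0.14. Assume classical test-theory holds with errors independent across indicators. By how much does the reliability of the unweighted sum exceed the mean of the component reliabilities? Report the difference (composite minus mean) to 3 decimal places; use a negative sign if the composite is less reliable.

Var(sum) = 2 + 0.28 = 2.28; true-score variance = 1.54 + 0.28 = 1.82; composite reliability = 0.7982.
Mean component reliability = 0.7700.
Difference = 0.7982 − 0.7700 = 0.028.

0.028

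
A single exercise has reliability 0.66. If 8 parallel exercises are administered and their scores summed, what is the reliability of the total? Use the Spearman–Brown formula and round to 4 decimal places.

0.9395

ρ_k = kρ / (1 + (k−1)ρ) = 8·0.66 / (1 + 7·0.66) = 5.280 / 5.620 = 0.9395.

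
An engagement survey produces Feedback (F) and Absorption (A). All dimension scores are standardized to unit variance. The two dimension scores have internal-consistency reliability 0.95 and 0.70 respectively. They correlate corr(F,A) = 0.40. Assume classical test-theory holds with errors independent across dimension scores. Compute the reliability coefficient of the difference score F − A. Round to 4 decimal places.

0.7083

Var(F−A) = 1 + 1 − 2·0.40 = 2 − 0.8 = 1.2.
With uncorrelated errors the cross-covariances are all true-score covariance, so they carry over unchanged; only the diagonal terms shrink to ρᵢσᵢ².
True-score variance = [0.95 + 0.70] − 0.8 = 1.65 − 0.8 = 0.85.
Reliability = 0.85 / 1.2 = 0.7083.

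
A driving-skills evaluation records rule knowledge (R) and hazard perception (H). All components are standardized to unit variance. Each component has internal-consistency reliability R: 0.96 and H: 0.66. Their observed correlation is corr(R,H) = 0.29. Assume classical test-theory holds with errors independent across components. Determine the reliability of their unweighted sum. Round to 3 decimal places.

0.853

Var(R+H) = 2 + 2·[0.29] = 2 + 0.58 = 2.58.
With uncorrelated errors the cross-covariances are all true-score covariance, so they carry over unchanged; only the diagonal terms shrink to ρᵢσᵢ².
True-score variance = [0.96 + 0.66] + 0.58 = 1.62 + 0.58 = 2.2.
Reliability = 2.2 / 2.58 = 0.853.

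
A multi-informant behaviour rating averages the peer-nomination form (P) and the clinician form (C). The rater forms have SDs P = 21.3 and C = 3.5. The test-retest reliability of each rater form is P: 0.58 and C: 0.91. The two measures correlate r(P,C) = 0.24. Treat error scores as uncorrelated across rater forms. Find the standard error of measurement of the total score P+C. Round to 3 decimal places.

Var(total) = 465.94 + 35.784 = 501.724.
True-score variance = 274.288 + 35.784 = 310.072, so reliability = 0.6180.
Error variance = 501.724 − 310.072 = 191.652; SEM = √191.652 = 13.844.

13.844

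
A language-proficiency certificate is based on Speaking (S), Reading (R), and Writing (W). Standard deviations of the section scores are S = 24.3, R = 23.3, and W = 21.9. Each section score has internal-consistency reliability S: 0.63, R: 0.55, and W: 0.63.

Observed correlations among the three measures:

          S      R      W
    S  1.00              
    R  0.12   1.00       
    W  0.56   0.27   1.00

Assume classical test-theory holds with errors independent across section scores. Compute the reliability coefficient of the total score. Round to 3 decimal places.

0.756

Var(S+R+W) = 24.3² + 23.3² + 21.9² + 2·[24.3·23.3·0.12 + 24.3·21.9·0.56 + 23.3·21.9·0.27] = 1612.99 + 1007.46 = 2620.45.
Because errors are independent across components, Cov(Tᵢ,Tⱼ) = Cov(Xᵢ,Xⱼ); the off-diagonal part of the true-score variance is the same as above.
True-score variance = [24.3²·0.63 + 23.3²·0.55 + 21.9²·0.63] + 1007.46 = 972.753 + 1007.46 = 1980.21.
Reliability = 1980.21 / 2620.45 = 0.756.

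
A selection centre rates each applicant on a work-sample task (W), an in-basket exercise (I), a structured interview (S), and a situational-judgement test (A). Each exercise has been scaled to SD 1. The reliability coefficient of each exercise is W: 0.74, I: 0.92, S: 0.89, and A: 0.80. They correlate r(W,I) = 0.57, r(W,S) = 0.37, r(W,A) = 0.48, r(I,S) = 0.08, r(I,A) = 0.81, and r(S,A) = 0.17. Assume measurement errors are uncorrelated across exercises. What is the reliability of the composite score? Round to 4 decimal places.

Var(W+I+S+A) = 4 + 2·[0.57 + 0.37 + 0.48 + 0.08 + 0.81 + 0.17] = 4 + 4.96 = 8.96.
With uncorrelated errors the cross-covariances are all true-score covariance, so they carry over unchanged; only the diagonal terms shrink to ρᵢσᵢ².
True-score variance = [0.74 + 0.92 + 0.89 + 0.80] + 4.96 = 3.35 + 4.96 = 8.31.
Reliability = 8.31 / 8.96 = 0.9275.

0.9275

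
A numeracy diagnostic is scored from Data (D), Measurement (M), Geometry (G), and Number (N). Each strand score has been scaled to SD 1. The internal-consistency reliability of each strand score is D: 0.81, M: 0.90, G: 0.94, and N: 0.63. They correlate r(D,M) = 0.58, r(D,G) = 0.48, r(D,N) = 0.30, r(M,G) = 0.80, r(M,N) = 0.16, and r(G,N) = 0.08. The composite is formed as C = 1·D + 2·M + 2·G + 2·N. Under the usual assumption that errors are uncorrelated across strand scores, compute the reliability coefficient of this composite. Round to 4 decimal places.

Var(C) = 1 + 2² + 2² + 2² + 2·[2·0.58 + 2·0.48 + 2·0.30 + 4·0.80 + 4·0.16 + 4·0.08] = 13 + 13.76 = 26.76.
Under uncorrelated errors the observed covariances equal the true-score covariances, so only the own-variance terms attenuate.
True-score variance = [0.81 + 2²·0.90 + 2²·0.94 + 2²·0.63] + 13.76 = 10.69 + 13.76 = 24.45.
Reliability = 24.45 / 26.76 = 0.9137.

0.9137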